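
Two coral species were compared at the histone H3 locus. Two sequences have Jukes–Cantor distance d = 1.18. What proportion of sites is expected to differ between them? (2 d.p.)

p = (3/4)(1 − e^(−4d/3)) = 0.75 × (1 − e^(-1.573333)) = 0.75 × (1 − 0.207353) = 0.594485.

0.59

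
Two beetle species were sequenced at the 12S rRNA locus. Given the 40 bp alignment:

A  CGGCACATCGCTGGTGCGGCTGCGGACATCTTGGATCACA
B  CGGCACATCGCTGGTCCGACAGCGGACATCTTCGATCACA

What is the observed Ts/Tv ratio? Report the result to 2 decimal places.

0.33

Transitions are A↔G and C↔T; transversions are all other mismatches.
Transitions: 1. Transversions: 3.
R = 1/3 = 0.333333… ≈ 0.33 (to 2 d.p.).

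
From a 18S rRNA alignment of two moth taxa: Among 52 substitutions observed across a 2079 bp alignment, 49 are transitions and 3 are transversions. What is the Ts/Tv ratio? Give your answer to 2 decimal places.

16.33

R = 49/3 = 16.333333… ≈ 16.33 (to 2 d.p.).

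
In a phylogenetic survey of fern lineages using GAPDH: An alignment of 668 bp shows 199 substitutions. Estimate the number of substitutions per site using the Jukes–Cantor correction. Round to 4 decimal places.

0.3796

p = 199/668 ≈ 0.297904.
d = −(3/4) ln(1 − 4p/3) = −0.75 ln(1 − 0.397205) = −0.75 ln(0.602795)
  = −0.75 × (-0.506178) = 0.379634 substitutions/site.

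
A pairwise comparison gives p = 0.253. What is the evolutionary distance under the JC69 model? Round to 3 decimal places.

d = −(3/4) ln(1 − 4p/3) = −0.75 ln(1 − 0.337333) = −0.75 ln(0.662667)
  = −0.75 × (-0.411483) = 0.308612 substitutions/site.

0.309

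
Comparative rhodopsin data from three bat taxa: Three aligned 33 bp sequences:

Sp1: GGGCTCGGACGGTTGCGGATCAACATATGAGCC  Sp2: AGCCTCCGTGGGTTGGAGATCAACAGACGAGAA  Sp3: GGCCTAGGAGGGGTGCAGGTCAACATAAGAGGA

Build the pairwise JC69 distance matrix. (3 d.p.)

Sp1–Sp2: 11/33 sites differ → p ≈ 0.333333, d = −0.75 ln(1 − 0.444444) = 0.440839 ≈ 0.441.
Sp1–Sp3: 9/33 sites differ → p ≈ 0.272727, d = −0.75 ln(1 − 0.363636) = 0.338988 ≈ 0.339.
Sp2–Sp3: 10/33 sites differ → p ≈ 0.30303, d = −0.75 ln(1 − 0.40404) = 0.388186 ≈ 0.388.

d(Sp1,Sp2) = 0.441, d(Sp1,Sp3) = 0.339, d(Sp2,Sp3) = 0.388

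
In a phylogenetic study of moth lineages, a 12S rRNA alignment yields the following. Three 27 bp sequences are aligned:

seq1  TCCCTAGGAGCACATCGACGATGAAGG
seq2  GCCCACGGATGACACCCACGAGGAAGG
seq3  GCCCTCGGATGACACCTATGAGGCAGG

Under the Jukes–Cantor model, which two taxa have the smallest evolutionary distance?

seq1–seq2: 8/27 differ, p = 0.296, d = 0.377.
seq1–seq3: 9/27 differ, p = 0.333, d = 0.441.
seq2–seq3: 4/27 differ, p = 0.148, d = 0.165.
The smallest distance is between seq2 and seq3.

seq2 and seq3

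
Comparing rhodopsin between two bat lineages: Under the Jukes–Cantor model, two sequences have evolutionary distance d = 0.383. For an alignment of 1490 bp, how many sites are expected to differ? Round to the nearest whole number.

447

Invert JC69: p = (3/4)(1 − e^(−4d/3)) = 0.75 × (1 − e^(-0.510667)) = 0.75 × (1 − 0.600095) = 0.299929.
Expected differing sites = pL ≈ 0.299929 × 1490 = 446.89421 ≈ 447.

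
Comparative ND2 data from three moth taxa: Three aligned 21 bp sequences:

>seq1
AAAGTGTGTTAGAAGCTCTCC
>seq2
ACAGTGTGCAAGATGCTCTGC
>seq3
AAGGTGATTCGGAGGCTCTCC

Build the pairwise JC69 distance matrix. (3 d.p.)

d(seq1,seq2) = 0.286, d(seq1,seq3) = 0.360, d(seq2,seq3) = 0.635

seq1–seq2: 5/21 sites differ → p ≈ 0.238095, d = −0.75 ln(1 − 0.31746) = 0.286451 ≈ 0.286.
seq1–seq3: 6/21 sites differ → p ≈ 0.285714, d = −0.75 ln(1 − 0.380952) = 0.359679 ≈ 0.360.
seq2–seq3: 9/21 sites differ → p ≈ 0.428571, d = −0.75 ln(1 − 0.571428) = 0.635472 ≈ 0.635.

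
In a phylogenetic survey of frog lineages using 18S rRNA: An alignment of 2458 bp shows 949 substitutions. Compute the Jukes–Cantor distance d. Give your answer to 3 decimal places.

0.542

p = 949/2458 ≈ 0.386086.
d = −(3/4) ln(1 − 4p/3) = −0.75 ln(1 − 0.514781) = −0.75 ln(0.485219)
  = −0.75 × (-0.723155) = 0.542366 substitutions/site.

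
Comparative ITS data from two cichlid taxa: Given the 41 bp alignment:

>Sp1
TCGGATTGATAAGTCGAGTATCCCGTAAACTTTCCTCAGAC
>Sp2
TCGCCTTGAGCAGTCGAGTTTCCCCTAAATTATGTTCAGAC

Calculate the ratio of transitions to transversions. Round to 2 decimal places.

0.25

Transitions are A↔G and C↔T; transversions are all other mismatches.
Transitions: 2. Transversions: 8.
R = 2/8 = 0.25.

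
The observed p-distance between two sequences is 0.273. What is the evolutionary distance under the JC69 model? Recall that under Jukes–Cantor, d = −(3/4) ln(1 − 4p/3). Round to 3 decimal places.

d = −(3/4) ln(1 − 4p/3) = −0.75 ln(1 − 0.364) = −0.75 ln(0.636)
  = −0.75 × (-0.452557) = 0.339418 substitutions/site.

0.339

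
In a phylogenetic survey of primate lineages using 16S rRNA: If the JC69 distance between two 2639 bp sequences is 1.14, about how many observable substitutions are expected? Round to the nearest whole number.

Invert JC69: p = (3/4)(1 − e^(−4d/3)) = 0.75 × (1 − e^(-1.52)) = 0.75 × (1 − 0.218712) = 0.585966.
Expected differing sites = pL ≈ 0.585966 × 2639 = 1546.364274 ≈ 1546.

1546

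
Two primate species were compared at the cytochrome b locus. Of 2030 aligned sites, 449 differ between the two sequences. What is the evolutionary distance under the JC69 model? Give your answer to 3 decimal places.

p = 449/2030 ≈ 0.221182.
d = −(3/4) ln(1 − 4p/3) = −0.75 ln(1 − 0.294909) = −0.75 ln(0.705091)
  = −0.75 × (-0.349428) = 0.262071 substitutions/site.

0.262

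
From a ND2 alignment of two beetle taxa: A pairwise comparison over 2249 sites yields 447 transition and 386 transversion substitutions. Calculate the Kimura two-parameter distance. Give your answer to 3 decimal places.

P = 447/2249 ≈ 0.198755 and Q = 386/2249 ≈ 0.171632.
Under the Kimura two-parameter model, d = −½ ln(1 − 2P − Q) − ¼ ln(1 − 2Q).
1 − 2P − Q = 0.430858, giving −½ ln(0.430858) = 0.420988.
1 − 2Q = 0.656736, giving −¼ ln(0.656736) = 0.105118.
d = 0.420988 + 0.105118 = 0.526106.

0.526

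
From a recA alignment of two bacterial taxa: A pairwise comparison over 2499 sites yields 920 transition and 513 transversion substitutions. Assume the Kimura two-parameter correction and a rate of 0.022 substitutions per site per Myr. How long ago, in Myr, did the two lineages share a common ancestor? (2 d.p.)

P = 920/2499 ≈ 0.368147 and Q = 513/2499 ≈ 0.205282.
Under the Kimura two-parameter model, d = −½ ln(1 − 2P − Q) − ¼ ln(1 − 2Q).
1 − 2P − Q = 0.058424, giving −½ ln(0.058424) = 1.420014.
1 − 2Q = 0.589436, giving −¼ ln(0.589436) = 0.132147.
d = 1.420014 + 0.132147 = 1.552161.
Under a molecular clock d = 2μt, so t = d/(2μ) = 1.552161 / (2 × 0.022) = 35.28 Myr.

35.28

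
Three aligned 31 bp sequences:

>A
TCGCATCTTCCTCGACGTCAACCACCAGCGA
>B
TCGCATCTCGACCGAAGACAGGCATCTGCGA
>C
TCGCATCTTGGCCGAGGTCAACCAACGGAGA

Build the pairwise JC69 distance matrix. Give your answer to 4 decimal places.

d(A,B) = 0.4217, d(A,C) = 0.2687, d(B,C) = 0.3672

A–B: 10/31 sites differ → p ≈ 0.322581, d = −0.75 ln(1 − 0.430108) = 0.421731 ≈ 0.4217.
A–C: 7/31 sites differ → p ≈ 0.225806, d = −0.75 ln(1 − 0.301075) = 0.268659 ≈ 0.2687.
B–C: 9/31 sites differ → p ≈ 0.290323, d = −0.75 ln(1 − 0.387097) = 0.367161 ≈ 0.3672.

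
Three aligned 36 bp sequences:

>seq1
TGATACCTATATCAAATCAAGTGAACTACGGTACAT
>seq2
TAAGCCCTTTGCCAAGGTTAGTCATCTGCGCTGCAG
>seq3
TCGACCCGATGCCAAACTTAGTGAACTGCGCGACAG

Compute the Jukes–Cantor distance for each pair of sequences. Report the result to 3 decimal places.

d(seq1,seq2) = 0.673, d(seq1,seq3) = 0.548, d(seq2,seq3) = 0.392

seq1–seq2: 16/36 sites differ → p ≈ 0.444444, d = −0.75 ln(1 − 0.592592) = 0.673455 ≈ 0.673.
seq1–seq3: 14/36 sites differ → p ≈ 0.388889, d = −0.75 ln(1 − 0.518519) = 0.548166 ≈ 0.548.
seq2–seq3: 11/36 sites differ → p ≈ 0.305556, d = −0.75 ln(1 − 0.407408) = 0.392437 ≈ 0.392.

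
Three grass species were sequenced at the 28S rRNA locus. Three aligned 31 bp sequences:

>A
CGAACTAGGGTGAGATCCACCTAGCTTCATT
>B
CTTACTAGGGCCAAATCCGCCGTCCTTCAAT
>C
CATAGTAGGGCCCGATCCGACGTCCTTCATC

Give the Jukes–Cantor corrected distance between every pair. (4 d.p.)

A–B: 10/31 sites differ → p ≈ 0.322581, d = −0.75 ln(1 − 0.430108) = 0.421731 ≈ 0.4217.
A–C: 12/31 sites differ → p ≈ 0.387097, d = −0.75 ln(1 − 0.516129) = 0.544453 ≈ 0.5445.
B–C: 7/31 sites differ → p ≈ 0.225806, d = −0.75 ln(1 − 0.301075) = 0.268659 ≈ 0.2687.

d(A,B) = 0.4217, d(A,C) = 0.5445, d(B,C) = 0.2687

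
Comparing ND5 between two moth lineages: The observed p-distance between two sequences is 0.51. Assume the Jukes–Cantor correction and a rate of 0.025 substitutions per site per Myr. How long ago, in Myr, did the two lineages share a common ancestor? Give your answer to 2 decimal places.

d = −(3/4) ln(1 − 4p/3) = −0.75 ln(1 − 0.68) = −0.75 ln(0.32)
  = −0.75 × (-1.139434) = 0.854576 substitutions/site.
Under a molecular clock d = 2μt, so t = d/(2μ) = 0.854576 / (2 × 0.025) = 17.09 Myr.

17.09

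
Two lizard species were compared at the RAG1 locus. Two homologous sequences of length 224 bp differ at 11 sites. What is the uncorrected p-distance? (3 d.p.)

0.049

p = 11/224 = 0.049107… ≈ 0.049 (to 3 d.p.).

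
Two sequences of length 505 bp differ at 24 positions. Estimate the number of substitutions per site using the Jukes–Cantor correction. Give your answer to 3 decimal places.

0.049

p = 24/505 ≈ 0.047525.
d = −(3/4) ln(1 − 4p/3) = −0.75 ln(1 − 0.063367) = −0.75 ln(0.936633)
  = −0.75 × (-0.065464) = 0.049098 substitutions/site.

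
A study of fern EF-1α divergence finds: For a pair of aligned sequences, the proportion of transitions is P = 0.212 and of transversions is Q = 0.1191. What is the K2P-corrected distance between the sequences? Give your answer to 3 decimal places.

Under the Kimura two-parameter model, d = −½ ln(1 − 2P − Q) − ¼ ln(1 − 2Q).
1 − 2P − Q = 0.4569, giving −½ ln(0.4569) = 0.391645.
1 − 2Q = 0.7618, giving −¼ ln(0.7618) = 0.068018.
d = 0.391645 + 0.068018 = 0.459663.

0.460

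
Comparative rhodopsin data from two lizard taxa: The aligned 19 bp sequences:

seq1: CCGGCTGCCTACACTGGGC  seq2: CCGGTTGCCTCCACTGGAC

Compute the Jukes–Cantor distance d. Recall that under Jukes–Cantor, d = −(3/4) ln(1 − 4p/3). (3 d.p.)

0.177

The sequences differ at 3 of 19 sites (5, 11, 18), so p = 3/19 ≈ 0.157895.
d = −(3/4) ln(1 − 4p/3) = −0.75 ln(1 − 0.210527) = −0.75 ln(0.789473)
  = −0.75 × (-0.236390) = 0.177293 substitutions/site.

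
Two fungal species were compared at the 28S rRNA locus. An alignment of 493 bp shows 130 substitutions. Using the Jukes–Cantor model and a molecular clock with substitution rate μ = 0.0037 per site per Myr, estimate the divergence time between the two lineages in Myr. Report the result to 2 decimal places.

p = 130/493 ≈ 0.263692.
d = −(3/4) ln(1 − 4p/3) = −0.75 ln(1 − 0.351589) = −0.75 ln(0.648411)
  = −0.75 × (-0.433231) = 0.324923 substitutions/site.
Under a molecular clock d = 2μt, so t = d/(2μ) = 0.324923 / (2 × 0.0037) = 43.91 Myr.

43.91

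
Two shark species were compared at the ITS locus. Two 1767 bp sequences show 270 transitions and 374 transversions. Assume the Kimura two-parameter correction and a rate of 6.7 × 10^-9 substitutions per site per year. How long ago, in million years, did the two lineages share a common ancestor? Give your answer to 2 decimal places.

P = 270/1767 ≈ 0.152801 and Q = 374/1767 ≈ 0.211658.
Under the Kimura two-parameter model, d = −½ ln(1 − 2P − Q) − ¼ ln(1 − 2Q).
1 − 2P − Q = 0.48274, giving −½ ln(0.48274) = 0.364139.
1 − 2Q = 0.576684, giving −¼ ln(0.576684) = 0.137615.
d = 0.364139 + 0.137615 = 0.501754.
Under a molecular clock d = 2μt, so t = d/(2μ) = 0.501754 / (2 × 6.7 × 10^-9) = 37.44 million years.

37.44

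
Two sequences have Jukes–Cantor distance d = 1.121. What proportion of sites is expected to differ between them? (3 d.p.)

p = (3/4)(1 − e^(−4d/3)) = 0.75 × (1 − e^(-1.494667)) = 0.75 × (1 − 0.224323) = 0.581758.

0.582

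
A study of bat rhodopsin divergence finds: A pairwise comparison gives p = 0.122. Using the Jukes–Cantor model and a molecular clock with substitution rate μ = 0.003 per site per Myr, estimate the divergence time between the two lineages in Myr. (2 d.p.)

22.19

d = −(3/4) ln(1 − 4p/3) = −0.75 ln(1 − 0.162667) = −0.75 ln(0.837333)
  = −0.75 × (-0.177533) = 0.133150 substitutions/site.
Under a molecular clock d = 2μt, so t = d/(2μ) = 0.133150 / (2 × 0.003) = 22.19 Myr.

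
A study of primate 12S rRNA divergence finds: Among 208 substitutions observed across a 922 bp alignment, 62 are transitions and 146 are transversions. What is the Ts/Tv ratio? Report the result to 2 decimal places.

R = 62/146 = 0.424657… ≈ 0.42 (to 2 d.p.).

0.42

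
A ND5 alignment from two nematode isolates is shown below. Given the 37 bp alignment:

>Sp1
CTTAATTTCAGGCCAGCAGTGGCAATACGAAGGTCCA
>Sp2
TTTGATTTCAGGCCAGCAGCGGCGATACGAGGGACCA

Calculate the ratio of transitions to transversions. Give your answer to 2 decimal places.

Transitions are A↔G and C↔T; transversions are all other mismatches.
Transitions: 5. Transversions: 1.
R = 5/1 = 5.00.

5.00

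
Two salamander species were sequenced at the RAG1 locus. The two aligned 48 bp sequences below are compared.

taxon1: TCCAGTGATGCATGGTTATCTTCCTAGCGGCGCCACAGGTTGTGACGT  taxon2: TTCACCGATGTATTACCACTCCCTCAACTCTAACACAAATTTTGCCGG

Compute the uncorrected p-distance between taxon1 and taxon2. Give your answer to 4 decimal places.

The sequences differ at 25 of 48 positions.
p = 25/48 = 0.520833… ≈ 0.5208 (to 4 d.p.).

0.5208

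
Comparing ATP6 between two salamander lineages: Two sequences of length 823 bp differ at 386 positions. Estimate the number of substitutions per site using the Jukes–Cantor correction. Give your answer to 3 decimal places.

0.736

p = 386/823 ≈ 0.469016.
d = −(3/4) ln(1 − 4p/3) = −0.75 ln(1 − 0.625355) = −0.75 ln(0.374645)
  = −0.75 × (-0.981776) = 0.736332 substitutions/site.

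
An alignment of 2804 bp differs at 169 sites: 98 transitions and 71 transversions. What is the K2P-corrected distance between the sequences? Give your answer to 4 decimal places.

0.0630

P = 98/2804 ≈ 0.03495 and Q = 71/2804 ≈ 0.025321.
Under the Kimura two-parameter model, d = −½ ln(1 − 2P − Q) − ¼ ln(1 − 2Q).
1 − 2P − Q = 0.904779, giving −½ ln(0.904779) = 0.050032.
1 − 2Q = 0.949358, giving −¼ ln(0.949358) = 0.012992.
d = 0.050032 + 0.012992 = 0.063024.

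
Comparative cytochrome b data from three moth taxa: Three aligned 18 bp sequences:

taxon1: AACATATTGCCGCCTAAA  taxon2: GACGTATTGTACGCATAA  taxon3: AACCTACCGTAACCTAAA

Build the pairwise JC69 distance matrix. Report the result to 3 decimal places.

taxon1–taxon2: 8/18 sites differ → p ≈ 0.444444, d = −0.75 ln(1 − 0.592592) = 0.673455 ≈ 0.673.
taxon1–taxon3: 6/18 sites differ → p ≈ 0.333333, d = −0.75 ln(1 − 0.444444) = 0.440839 ≈ 0.441.
taxon2–taxon3: 8/18 sites differ → p ≈ 0.444444, d = −0.75 ln(1 − 0.592592) = 0.673455 ≈ 0.673.

d(taxon1,taxon2) = 0.673, d(taxon1,taxon3) = 0.441, d(taxon2,taxon3) = 0.673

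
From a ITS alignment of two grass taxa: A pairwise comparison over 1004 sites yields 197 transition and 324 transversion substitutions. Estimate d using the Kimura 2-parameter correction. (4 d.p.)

P = 197/1004 ≈ 0.196215 and Q = 324/1004 ≈ 0.322709.
Under the Kimura two-parameter model, d = −½ ln(1 − 2P − Q) − ¼ ln(1 − 2Q).
1 − 2P − Q = 0.284861, giving −½ ln(0.284861) = 0.627877.
1 − 2Q = 0.354582, giving −¼ ln(0.354582) = 0.259204.
d = 0.627877 + 0.259204 = 0.887081.

0.8871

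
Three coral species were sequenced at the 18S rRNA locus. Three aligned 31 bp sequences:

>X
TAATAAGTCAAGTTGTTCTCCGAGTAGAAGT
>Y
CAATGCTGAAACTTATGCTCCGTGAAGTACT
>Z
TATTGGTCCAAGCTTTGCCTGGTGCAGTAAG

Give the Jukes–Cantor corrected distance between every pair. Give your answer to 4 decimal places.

d(X,Y) = 0.6143, d(X,Z) = 0.8740, d(Y,Z) = 0.6913

X–Y: 13/31 sites differ → p ≈ 0.419355, d = −0.75 ln(1 − 0.55914) = 0.614271 ≈ 0.6143.
X–Z: 16/31 sites differ → p ≈ 0.516129, d = −0.75 ln(1 − 0.688172) = 0.873978 ≈ 0.8740.
Y–Z: 14/31 sites differ → p ≈ 0.451613, d = −0.75 ln(1 − 0.602151) = 0.691262 ≈ 0.6913.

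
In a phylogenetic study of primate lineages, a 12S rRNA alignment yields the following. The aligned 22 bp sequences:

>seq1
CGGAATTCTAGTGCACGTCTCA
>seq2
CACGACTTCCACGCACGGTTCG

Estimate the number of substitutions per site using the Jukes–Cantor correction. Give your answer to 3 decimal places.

The sequences differ at 12 of 22 sites, so p = 12/22 ≈ 0.545455.
d = −(3/4) ln(1 − 4p/3) = −0.75 ln(1 − 0.727273) = −0.75 ln(0.272727)
  = −0.75 × (-1.299284) = 0.974463 substitutions/site.

0.974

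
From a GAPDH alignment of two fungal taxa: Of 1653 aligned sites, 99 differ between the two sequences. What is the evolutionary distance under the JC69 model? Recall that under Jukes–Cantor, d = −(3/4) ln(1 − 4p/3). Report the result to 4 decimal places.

p = 99/1653 ≈ 0.059891.
d = −(3/4) ln(1 − 4p/3) = −0.75 ln(1 − 0.079855) = −0.75 ln(0.920145)
  = −0.75 × (-0.083224) = 0.062418 substitutions/site.

0.0624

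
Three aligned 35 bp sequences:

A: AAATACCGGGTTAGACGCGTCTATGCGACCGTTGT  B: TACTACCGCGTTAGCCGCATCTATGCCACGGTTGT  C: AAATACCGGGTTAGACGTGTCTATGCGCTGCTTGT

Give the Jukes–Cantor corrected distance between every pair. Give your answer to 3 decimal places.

d(A,B) = 0.233, d(A,C) = 0.158, d(B,C) = 0.360

A–B: 7/35 sites differ → p = 0.2, d = −0.75 ln(1 − 0.266667) = 0.232617 ≈ 0.233.
A–C: 5/35 sites differ → p ≈ 0.142857, d = −0.75 ln(1 − 0.190476) = 0.158482 ≈ 0.158.
B–C: 10/35 sites differ → p ≈ 0.285714, d = −0.75 ln(1 − 0.380952) = 0.359679 ≈ 0.360.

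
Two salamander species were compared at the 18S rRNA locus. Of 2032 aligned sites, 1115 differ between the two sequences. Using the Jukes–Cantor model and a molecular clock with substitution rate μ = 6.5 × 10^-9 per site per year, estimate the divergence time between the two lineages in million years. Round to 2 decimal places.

75.89

p = 1115/2032 ≈ 0.54872.
d = −(3/4) ln(1 − 4p/3) = −0.75 ln(1 − 0.731627) = −0.75 ln(0.268373)
  = −0.75 × (-1.315377) = 0.986533 substitutions/site.
Under a molecular clock d = 2μt, so t = d/(2μ) = 0.986533 / (2 × 6.5 × 10^-9) = 75.89 million years.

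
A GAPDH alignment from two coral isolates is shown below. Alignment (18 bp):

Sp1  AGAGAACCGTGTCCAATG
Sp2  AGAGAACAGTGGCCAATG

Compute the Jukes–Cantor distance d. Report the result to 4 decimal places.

The sequences differ at 2 of 18 sites (8, 12), so p = 2/18 ≈ 0.111111.
d = −(3/4) ln(1 − 4p/3) = −0.75 ln(1 − 0.148148) = −0.75 ln(0.851852)
  = −0.75 × (-0.160342) = 0.120257 substitutions/site.

0.1203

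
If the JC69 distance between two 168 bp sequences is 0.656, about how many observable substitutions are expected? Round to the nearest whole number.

73

Invert JC69: p = (3/4)(1 − e^(−4d/3)) = 0.75 × (1 − e^(-0.874667)) = 0.75 × (1 − 0.417001) = 0.437249.
Expected differing sites = pL ≈ 0.437249 × 168 = 73.457832 ≈ 73.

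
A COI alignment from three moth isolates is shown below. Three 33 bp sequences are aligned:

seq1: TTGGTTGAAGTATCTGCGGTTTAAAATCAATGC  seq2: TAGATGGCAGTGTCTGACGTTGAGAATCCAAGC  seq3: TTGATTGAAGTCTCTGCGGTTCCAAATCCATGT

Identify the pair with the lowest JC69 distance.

seq1–seq2: 11/33 differ, p = 0.333, d = 0.441.
seq1–seq3: 6/33 differ, p = 0.182, d = 0.208.
seq2–seq3: 11/33 differ, p = 0.333, d = 0.441.
The smallest distance is between seq1 and seq3.

seq1 and seq3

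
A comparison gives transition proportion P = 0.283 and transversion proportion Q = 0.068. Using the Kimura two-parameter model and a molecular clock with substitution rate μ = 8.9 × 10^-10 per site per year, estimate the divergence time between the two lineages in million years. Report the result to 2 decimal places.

Under the Kimura two-parameter model, d = −½ ln(1 − 2P − Q) − ¼ ln(1 − 2Q).
1 − 2P − Q = 0.366, giving −½ ln(0.366) = 0.502561.
1 − 2Q = 0.864, giving −¼ ln(0.864) = 0.036546.
d = 0.502561 + 0.036546 = 0.539107.
Under a molecular clock d = 2μt, so t = d/(2μ) = 0.539107 / (2 × 8.9 × 10^-10) = 302.87 million years.

302.87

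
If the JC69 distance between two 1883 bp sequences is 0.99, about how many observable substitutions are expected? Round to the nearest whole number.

1035

Invert JC69: p = (3/4)(1 − e^(−4d/3)) = 0.75 × (1 − e^(-1.32)) = 0.75 × (1 − 0.267135) = 0.549649.
Expected differing sites = pL ≈ 0.549649 × 1883 = 1034.989067 ≈ 1035.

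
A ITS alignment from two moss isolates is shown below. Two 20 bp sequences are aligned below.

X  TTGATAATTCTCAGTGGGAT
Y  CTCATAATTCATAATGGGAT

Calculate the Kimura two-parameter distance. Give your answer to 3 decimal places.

0.311

Of 20 sites, 3 differences are transitions and 2 are transversions, so P = 3/20 = 0.15 and Q = 2/20 = 0.1.
Under the Kimura two-parameter model, d = −½ ln(1 − 2P − Q) − ¼ ln(1 − 2Q).
1 − 2P − Q = 0.6, giving −½ ln(0.6) = 0.255413.
1 − 2Q = 0.8, giving −¼ ln(0.8) = 0.055786.
d = 0.255413 + 0.055786 = 0.311199.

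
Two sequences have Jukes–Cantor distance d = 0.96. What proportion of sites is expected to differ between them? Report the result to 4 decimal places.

p = (3/4)(1 − e^(−4d/3)) = 0.75 × (1 − e^(-1.28)) = 0.75 × (1 − 0.278037) = 0.541472.

0.5415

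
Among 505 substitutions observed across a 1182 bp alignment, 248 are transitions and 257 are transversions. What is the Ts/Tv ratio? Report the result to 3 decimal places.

R = 248/257 = 0.964980… ≈ 0.965 (to 3 d.p.).

0.965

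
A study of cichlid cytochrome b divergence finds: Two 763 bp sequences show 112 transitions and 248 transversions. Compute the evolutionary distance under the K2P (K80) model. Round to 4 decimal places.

0.7445

P = 112/763 ≈ 0.146789 and Q = 248/763 ≈ 0.325033.
Under the Kimura two-parameter model, d = −½ ln(1 − 2P − Q) − ¼ ln(1 − 2Q).
1 − 2P − Q = 0.381389, giving −½ ln(0.381389) = 0.481968.
1 − 2Q = 0.349934, giving −¼ ln(0.349934) = 0.262503.
d = 0.481968 + 0.262503 = 0.744471.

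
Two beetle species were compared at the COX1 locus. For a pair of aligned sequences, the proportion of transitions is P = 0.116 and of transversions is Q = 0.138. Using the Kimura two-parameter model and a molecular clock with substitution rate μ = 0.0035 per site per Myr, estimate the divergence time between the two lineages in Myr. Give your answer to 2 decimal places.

44.54

Under the Kimura two-parameter model, d = −½ ln(1 − 2P − Q) − ¼ ln(1 − 2Q).
1 − 2P − Q = 0.63, giving −½ ln(0.63) = 0.231018.
1 − 2Q = 0.724, giving −¼ ln(0.724) = 0.080741.
d = 0.231018 + 0.080741 = 0.311759.
Under a molecular clock d = 2μt, so t = d/(2μ) = 0.311759 / (2 × 0.0035) = 44.54 Myr.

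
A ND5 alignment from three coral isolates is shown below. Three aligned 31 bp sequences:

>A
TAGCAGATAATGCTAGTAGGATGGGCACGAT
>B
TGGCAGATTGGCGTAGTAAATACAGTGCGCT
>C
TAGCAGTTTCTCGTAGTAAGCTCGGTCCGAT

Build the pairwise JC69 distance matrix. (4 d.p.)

A–B: 15/31 sites differ → p ≈ 0.483871, d = −0.75 ln(1 − 0.645161) = 0.777068 ≈ 0.7771.
A–C: 10/31 sites differ → p ≈ 0.322581, d = −0.75 ln(1 − 0.430108) = 0.421731 ≈ 0.4217.
B–C: 10/31 sites differ → p ≈ 0.322581, d = −0.75 ln(1 − 0.430108) = 0.421731 ≈ 0.4217.

d(A,B) = 0.7771, d(A,C) = 0.4217, d(B,C) = 0.4217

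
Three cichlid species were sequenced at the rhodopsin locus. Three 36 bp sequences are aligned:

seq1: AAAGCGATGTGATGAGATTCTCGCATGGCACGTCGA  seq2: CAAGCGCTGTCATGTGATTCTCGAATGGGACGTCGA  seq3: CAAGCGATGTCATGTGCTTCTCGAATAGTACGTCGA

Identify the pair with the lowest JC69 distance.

seq2 and seq3

seq1–seq2: 6/36 differ, p = 0.167, d = 0.188.
seq1–seq3: 7/36 differ, p = 0.194, d = 0.225.
seq2–seq3: 4/36 differ, p = 0.111, d = 0.120.
The smallest distance is between seq2 and seq3.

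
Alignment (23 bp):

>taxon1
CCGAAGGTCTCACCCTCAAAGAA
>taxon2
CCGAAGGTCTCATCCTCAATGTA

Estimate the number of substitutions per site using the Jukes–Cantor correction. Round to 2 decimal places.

0.14

The sequences differ at 3 of 23 sites (13, 20, 22), so p = 3/23 ≈ 0.130435.
d = −(3/4) ln(1 − 4p/3) = −0.75 ln(1 − 0.173913) = −0.75 ln(0.826087)
  = −0.75 × (-0.191055) = 0.143291 substitutions/site.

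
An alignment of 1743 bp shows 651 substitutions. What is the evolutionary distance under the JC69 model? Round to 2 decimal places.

p = 651/1743 ≈ 0.373494.
d = −(3/4) ln(1 − 4p/3) = −0.75 ln(1 − 0.497992) = −0.75 ln(0.502008)
  = −0.75 × (-0.689139) = 0.516854 substitutions/site.

0.52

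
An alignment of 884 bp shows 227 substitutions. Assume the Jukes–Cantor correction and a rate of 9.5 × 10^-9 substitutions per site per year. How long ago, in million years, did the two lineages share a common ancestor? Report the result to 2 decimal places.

p = 227/884 ≈ 0.256787.
d = −(3/4) ln(1 − 4p/3) = −0.75 ln(1 − 0.342383) = −0.75 ln(0.657617)
  = −0.75 × (-0.419133) = 0.314350 substitutions/site.
Under a molecular clock d = 2μt, so t = d/(2μ) = 0.314350 / (2 × 9.5 × 10^-9) = 16.54 million years.

16.54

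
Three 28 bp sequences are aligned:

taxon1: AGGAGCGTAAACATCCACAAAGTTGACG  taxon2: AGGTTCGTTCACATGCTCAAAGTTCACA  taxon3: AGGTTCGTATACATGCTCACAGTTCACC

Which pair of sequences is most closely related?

taxon2 and taxon3

taxon1–taxon2: 8/28 differ, p = 0.286, d = 0.360.
taxon1–taxon3: 8/28 differ, p = 0.286, d = 0.360.
taxon2–taxon3: 4/28 differ, p = 0.143, d = 0.158.
The smallest distance is between taxon2 and taxon3.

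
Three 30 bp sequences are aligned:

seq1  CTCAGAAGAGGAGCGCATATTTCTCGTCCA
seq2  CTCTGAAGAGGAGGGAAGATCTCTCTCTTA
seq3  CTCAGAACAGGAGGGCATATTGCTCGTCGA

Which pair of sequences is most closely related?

seq1 and seq3

seq1–seq2: 9/30 differ, p = 0.300, d = 0.383.
seq1–seq3: 4/30 differ, p = 0.133, d = 0.147.
seq2–seq3: 10/30 differ, p = 0.333, d = 0.441.
The smallest distance is between seq1 and seq3.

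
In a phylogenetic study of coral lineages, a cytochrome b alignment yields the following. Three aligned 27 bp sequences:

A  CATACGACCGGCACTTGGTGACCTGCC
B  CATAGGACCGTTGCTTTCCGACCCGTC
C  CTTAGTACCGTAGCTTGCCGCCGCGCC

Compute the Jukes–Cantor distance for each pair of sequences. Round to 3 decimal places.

d(A,B) = 0.441, d(A,C) = 0.588, d(B,C) = 0.318

A–B: 9/27 sites differ → p ≈ 0.333333, d = −0.75 ln(1 − 0.444444) = 0.440839 ≈ 0.441.
A–C: 11/27 sites differ → p ≈ 0.407407, d = −0.75 ln(1 − 0.543209) = 0.587647 ≈ 0.588.
B–C: 7/27 sites differ → p ≈ 0.259259, d = −0.75 ln(1 − 0.345679) = 0.318118 ≈ 0.318.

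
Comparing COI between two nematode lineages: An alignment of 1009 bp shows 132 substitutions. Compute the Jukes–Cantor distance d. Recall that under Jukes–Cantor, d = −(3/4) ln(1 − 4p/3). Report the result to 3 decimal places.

0.144

p = 132/1009 ≈ 0.130823.
d = −(3/4) ln(1 − 4p/3) = −0.75 ln(1 − 0.174431) = −0.75 ln(0.825569)
  = −0.75 × (-0.191682) = 0.143762 substitutions/site.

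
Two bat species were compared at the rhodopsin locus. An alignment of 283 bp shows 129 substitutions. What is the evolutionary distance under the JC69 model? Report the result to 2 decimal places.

p = 129/283 ≈ 0.45583.
d = −(3/4) ln(1 − 4p/3) = −0.75 ln(1 − 0.607773) = −0.75 ln(0.392227)
  = −0.75 × (-0.935915) = 0.701936 substitutions/site.

0.70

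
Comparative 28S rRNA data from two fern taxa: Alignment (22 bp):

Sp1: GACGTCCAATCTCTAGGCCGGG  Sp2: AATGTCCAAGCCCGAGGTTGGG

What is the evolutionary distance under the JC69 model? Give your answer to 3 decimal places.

0.414

The sequences differ at 7 of 22 sites (1, 3, 10, 12, 14, 18, 19), so p = 7/22 ≈ 0.318182.
d = −(3/4) ln(1 − 4p/3) = −0.75 ln(1 − 0.424243) = −0.75 ln(0.575757)
  = −0.75 × (-0.552070) = 0.414053 substitutions/site.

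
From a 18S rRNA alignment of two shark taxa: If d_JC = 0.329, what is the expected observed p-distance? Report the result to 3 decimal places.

0.266

p = (3/4)(1 − e^(−4d/3)) = 0.75 × (1 − e^(-0.438667)) = 0.75 × (1 − 0.644895) = 0.266329.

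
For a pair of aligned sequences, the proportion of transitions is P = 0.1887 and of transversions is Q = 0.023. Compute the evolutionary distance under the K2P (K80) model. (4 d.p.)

0.2675

Under the Kimura two-parameter model, d = −½ ln(1 − 2P − Q) − ¼ ln(1 − 2Q).
1 − 2P − Q = 0.5996, giving −½ ln(0.5996) = 0.255746.
1 − 2Q = 0.954, giving −¼ ln(0.954) = 0.011773.
d = 0.255746 + 0.011773 = 0.267519.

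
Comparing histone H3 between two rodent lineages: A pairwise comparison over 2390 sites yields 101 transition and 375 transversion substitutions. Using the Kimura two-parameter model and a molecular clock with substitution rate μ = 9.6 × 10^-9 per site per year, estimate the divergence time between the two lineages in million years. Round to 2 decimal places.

12.10

P = 101/2390 ≈ 0.042259 and Q = 375/2390 ≈ 0.156904.
Under the Kimura two-parameter model, d = −½ ln(1 − 2P − Q) − ¼ ln(1 − 2Q).
1 − 2P − Q = 0.758578, giving −½ ln(0.758578) = 0.138155.
1 − 2Q = 0.686192, giving −¼ ln(0.686192) = 0.094149.
d = 0.138155 + 0.094149 = 0.232304.
Under a molecular clock d = 2μt, so t = d/(2μ) = 0.232304 / (2 × 9.6 × 10^-9) = 12.10 million years.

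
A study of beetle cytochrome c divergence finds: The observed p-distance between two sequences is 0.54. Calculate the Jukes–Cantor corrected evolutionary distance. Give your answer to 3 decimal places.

0.955

d = −(3/4) ln(1 − 4p/3) = −0.75 ln(1 − 0.72) = −0.75 ln(0.28)
  = −0.75 × (-1.272966) = 0.954725 substitutions/site.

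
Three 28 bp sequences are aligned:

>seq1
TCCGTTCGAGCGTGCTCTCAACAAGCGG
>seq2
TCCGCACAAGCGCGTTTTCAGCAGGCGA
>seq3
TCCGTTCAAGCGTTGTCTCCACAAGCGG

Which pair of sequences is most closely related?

seq1 and seq3

seq1–seq2: 9/28 differ, p = 0.321, d = 0.420.
seq1–seq3: 4/28 differ, p = 0.143, d = 0.158.
seq2–seq3: 10/28 differ, p = 0.357, d = 0.485.
The smallest distance is between seq1 and seq3.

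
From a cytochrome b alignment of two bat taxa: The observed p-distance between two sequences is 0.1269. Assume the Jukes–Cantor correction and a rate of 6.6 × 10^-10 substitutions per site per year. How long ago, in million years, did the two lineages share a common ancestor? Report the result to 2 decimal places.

105.32

d = −(3/4) ln(1 − 4p/3) = −0.75 ln(1 − 0.1692) = −0.75 ln(0.8308)
  = −0.75 × (-0.185366) = 0.139025 substitutions/site.
Under a molecular clock d = 2μt, so t = d/(2μ) = 0.139025 / (2 × 6.6 × 10^-10) = 105.32 million years.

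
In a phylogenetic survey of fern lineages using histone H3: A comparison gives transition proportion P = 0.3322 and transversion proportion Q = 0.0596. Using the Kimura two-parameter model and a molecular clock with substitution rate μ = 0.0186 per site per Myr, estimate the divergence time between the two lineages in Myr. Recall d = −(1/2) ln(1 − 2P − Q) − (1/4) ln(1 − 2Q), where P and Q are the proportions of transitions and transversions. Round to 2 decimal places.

Under the Kimura two-parameter model, d = −½ ln(1 − 2P − Q) − ¼ ln(1 − 2Q).
1 − 2P − Q = 0.276, giving −½ ln(0.276) = 0.643677.
1 − 2Q = 0.8808, giving −¼ ln(0.8808) = 0.031731.
d = 0.643677 + 0.031731 = 0.675408.
Under a molecular clock d = 2μt, so t = d/(2μ) = 0.675408 / (2 × 0.0186) = 18.16 Myr.

18.16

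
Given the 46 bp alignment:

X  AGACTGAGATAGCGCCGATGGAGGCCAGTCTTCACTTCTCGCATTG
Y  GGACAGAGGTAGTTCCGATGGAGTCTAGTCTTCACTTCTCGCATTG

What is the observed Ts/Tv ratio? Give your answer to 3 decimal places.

Transitions are A↔G and C↔T; transversions are all other mismatches.
Transitions: 4. Transversions: 3.
R = 4/3 = 1.333333… ≈ 1.333 (to 3 d.p.).

1.333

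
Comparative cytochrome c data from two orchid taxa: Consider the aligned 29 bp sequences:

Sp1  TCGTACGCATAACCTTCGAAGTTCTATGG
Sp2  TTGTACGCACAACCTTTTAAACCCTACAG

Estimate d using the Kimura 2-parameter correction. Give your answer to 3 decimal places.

0.459

Of 29 sites, 8 differences are transitions and 1 are transversions, so P = 8/29 ≈ 0.275862 and Q = 1/29 ≈ 0.034483.
Under the Kimura two-parameter model, d = −½ ln(1 − 2P − Q) − ¼ ln(1 − 2Q).
1 − 2P − Q = 0.413793, giving −½ ln(0.413793) = 0.441195.
1 − 2Q = 0.931034, giving −¼ ln(0.931034) = 0.017865.
d = 0.441195 + 0.017865 = 0.459060.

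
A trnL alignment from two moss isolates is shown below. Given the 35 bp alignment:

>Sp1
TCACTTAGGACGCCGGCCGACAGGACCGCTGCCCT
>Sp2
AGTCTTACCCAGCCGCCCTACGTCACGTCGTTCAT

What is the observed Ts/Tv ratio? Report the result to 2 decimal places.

0.13

Transitions are A↔G and C↔T; transversions are all other mismatches.
Transitions: 2. Transversions: 16.
R = 2/16 = 0.125 ≈ 0.13 (to 2 d.p.).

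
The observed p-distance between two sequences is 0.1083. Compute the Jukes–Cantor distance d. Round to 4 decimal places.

0.1170

d = −(3/4) ln(1 − 4p/3) = −0.75 ln(1 − 0.1444) = −0.75 ln(0.8556)
  = −0.75 × (-0.155952) = 0.116964 substitutions/site.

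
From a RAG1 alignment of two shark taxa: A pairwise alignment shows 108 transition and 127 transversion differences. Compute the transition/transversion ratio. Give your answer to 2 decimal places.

R = 108/127 = 0.850393… ≈ 0.85 (to 2 d.p.).

0.85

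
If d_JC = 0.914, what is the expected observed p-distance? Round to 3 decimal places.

0.528

p = (3/4)(1 − e^(−4d/3)) = 0.75 × (1 − e^(-1.218667)) = 0.75 × (1 − 0.295624) = 0.528282.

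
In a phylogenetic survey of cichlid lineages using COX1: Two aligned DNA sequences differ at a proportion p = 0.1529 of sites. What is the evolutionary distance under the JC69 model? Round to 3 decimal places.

0.171

d = −(3/4) ln(1 − 4p/3) = −0.75 ln(1 − 0.203867) = −0.75 ln(0.796133)
  = −0.75 × (-0.227989) = 0.170992 substitutions/site.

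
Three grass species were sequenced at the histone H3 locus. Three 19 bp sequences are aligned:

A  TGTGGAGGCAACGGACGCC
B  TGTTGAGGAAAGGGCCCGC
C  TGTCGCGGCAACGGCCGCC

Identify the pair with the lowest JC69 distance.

A–B: 6/19 differ, p = 0.316, d = 0.410.
A–C: 3/19 differ, p = 0.158, d = 0.177.
B–C: 6/19 differ, p = 0.316, d = 0.410.
The smallest distance is between A and C.

A and C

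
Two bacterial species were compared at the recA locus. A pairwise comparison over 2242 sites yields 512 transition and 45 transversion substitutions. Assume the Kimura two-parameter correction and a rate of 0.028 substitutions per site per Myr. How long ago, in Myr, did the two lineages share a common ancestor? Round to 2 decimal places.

P = 512/2242 ≈ 0.228368 and Q = 45/2242 ≈ 0.020071.
Under the Kimura two-parameter model, d = −½ ln(1 − 2P − Q) − ¼ ln(1 − 2Q).
1 − 2P − Q = 0.523193, giving −½ ln(0.523193) = 0.323902.
1 − 2Q = 0.959858, giving −¼ ln(0.959858) = 0.010242.
d = 0.323902 + 0.010242 = 0.334144.
Under a molecular clock d = 2μt, so t = d/(2μ) = 0.334144 / (2 × 0.028) = 5.97 Myr.

5.97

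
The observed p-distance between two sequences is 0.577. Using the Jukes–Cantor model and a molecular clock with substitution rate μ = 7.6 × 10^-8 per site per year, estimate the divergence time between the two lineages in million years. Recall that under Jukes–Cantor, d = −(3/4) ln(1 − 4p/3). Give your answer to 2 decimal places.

7.24

d = −(3/4) ln(1 − 4p/3) = −0.75 ln(1 − 0.769333) = −0.75 ln(0.230667)
  = −0.75 × (-1.466780) = 1.100085 substitutions/site.
Under a molecular clock d = 2μt, so t = d/(2μ) = 1.100085 / (2 × 7.6 × 10^-8) = 7.24 million years.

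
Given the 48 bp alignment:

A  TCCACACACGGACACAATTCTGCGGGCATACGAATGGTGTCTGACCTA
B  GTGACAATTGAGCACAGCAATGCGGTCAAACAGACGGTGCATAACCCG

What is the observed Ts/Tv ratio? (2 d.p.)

1.44

Transitions are A↔G and C↔T; transversions are all other mismatches.
Transitions: 13. Transversions: 9.
R = 13/9 = 1.444444… ≈ 1.44 (to 2 d.p.).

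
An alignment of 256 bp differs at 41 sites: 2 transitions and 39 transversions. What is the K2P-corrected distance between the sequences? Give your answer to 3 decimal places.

P = 2/256 ≈ 0.007813 and Q = 39/256 ≈ 0.152344.
Under the Kimura two-parameter model, d = −½ ln(1 − 2P − Q) − ¼ ln(1 − 2Q).
1 − 2P − Q = 0.83203, giving −½ ln(0.83203) = 0.091943.
1 − 2Q = 0.695312, giving −¼ ln(0.695312) = 0.090849.
d = 0.091943 + 0.090849 = 0.182792.

0.183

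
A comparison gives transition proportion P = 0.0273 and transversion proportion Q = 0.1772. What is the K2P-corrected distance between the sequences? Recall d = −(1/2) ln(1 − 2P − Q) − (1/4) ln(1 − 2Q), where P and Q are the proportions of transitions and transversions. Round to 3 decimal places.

0.241

Under the Kimura two-parameter model, d = −½ ln(1 − 2P − Q) − ¼ ln(1 − 2Q).
1 − 2P − Q = 0.7682, giving −½ ln(0.7682) = 0.131853.
1 − 2Q = 0.6456, giving −¼ ln(0.6456) = 0.109394.
d = 0.131853 + 0.109394 = 0.241247.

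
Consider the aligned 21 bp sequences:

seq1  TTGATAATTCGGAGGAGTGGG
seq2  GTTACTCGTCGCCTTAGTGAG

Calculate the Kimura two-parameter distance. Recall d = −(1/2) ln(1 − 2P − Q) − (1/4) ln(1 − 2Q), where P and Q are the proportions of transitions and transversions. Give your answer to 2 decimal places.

0.97

Of 21 sites, 2 differences are transitions and 9 are transversions, so P = 2/21 ≈ 0.095238 and Q = 9/21 ≈ 0.428571.
Under the Kimura two-parameter model, d = −½ ln(1 − 2P − Q) − ¼ ln(1 − 2Q).
1 − 2P − Q = 0.380953, giving −½ ln(0.380953) = 0.482540.
1 − 2Q = 0.142858, giving −¼ ln(0.142858) = 0.486476.
d = 0.482540 + 0.486476 = 0.969016.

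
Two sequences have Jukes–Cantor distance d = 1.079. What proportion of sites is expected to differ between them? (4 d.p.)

p = (3/4)(1 − e^(−4d/3)) = 0.75 × (1 − e^(-1.438667)) = 0.75 × (1 − 0.237244) = 0.572067.

0.5721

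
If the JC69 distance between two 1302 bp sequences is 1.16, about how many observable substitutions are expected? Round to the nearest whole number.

Invert JC69: p = (3/4)(1 − e^(−4d/3)) = 0.75 × (1 − e^(-1.546667)) = 0.75 × (1 − 0.212957) = 0.590282.
Expected differing sites = pL ≈ 0.590282 × 1302 = 768.547164 ≈ 769.

769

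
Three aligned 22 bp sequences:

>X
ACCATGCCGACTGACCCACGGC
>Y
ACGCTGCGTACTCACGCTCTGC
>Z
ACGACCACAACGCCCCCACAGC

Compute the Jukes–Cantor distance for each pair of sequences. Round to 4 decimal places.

X–Y: 8/22 sites differ → p ≈ 0.363636, d = −0.75 ln(1 − 0.484848) = 0.497470 ≈ 0.4975.
X–Z: 9/22 sites differ → p ≈ 0.409091, d = −0.75 ln(1 − 0.545455) = 0.591344 ≈ 0.5913.
Y–Z: 11/22 sites differ → p = 0.5, d = −0.75 ln(1 − 0.666667) = 0.823960 ≈ 0.8240.

d(X,Y) = 0.4975, d(X,Z) = 0.5913, d(Y,Z) = 0.8240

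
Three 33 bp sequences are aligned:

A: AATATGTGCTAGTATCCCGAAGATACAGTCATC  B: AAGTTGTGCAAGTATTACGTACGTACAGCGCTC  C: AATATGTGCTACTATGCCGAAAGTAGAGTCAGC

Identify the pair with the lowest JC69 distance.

A–B: 11/33 differ, p = 0.333, d = 0.441.
A–C: 6/33 differ, p = 0.182, d = 0.208.
B–C: 13/33 differ, p = 0.394, d = 0.559.
The smallest distance is between A and C.

A and C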